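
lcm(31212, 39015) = 156060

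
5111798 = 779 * 6562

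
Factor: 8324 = 2^2 * 2081^1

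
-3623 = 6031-9654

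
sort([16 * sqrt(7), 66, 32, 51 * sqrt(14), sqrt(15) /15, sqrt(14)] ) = [sqrt(15) /15, sqrt(14), 32, 16 * sqrt(7), 66, 51 * sqrt(14)] 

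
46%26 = 20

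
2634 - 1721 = 913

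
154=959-805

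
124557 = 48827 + 75730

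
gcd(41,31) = 1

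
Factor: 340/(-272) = -1*2^(-2)*5^1 = -5/4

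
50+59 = 109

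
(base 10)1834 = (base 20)4be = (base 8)3452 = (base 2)11100101010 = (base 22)3h8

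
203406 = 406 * 501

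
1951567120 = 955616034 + 995951086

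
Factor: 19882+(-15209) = 4673^1 = 4673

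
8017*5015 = 40205255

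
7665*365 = 2797725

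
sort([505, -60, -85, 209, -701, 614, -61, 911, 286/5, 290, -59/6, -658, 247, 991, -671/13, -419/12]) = [-701, -658, -85, -61, -60, -671/13, -419/12, -59/6, 286/5, 209, 247, 290, 505, 614, 911, 991]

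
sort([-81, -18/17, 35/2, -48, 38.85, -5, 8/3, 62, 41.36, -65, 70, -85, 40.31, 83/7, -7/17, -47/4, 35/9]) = [-85, -81, -65, -48, -47/4, -5, -18/17, -7/17, 8/3, 35/9, 83/7, 35/2, 38.85, 40.31, 41.36, 62, 70]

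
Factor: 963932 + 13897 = 3^1 * 325943^1 = 977829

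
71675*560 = 40138000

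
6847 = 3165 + 3682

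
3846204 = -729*(-5276)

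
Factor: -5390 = -1 * 2^1 * 5^1 * 7^2 * 11^1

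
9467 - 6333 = 3134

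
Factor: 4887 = 3^3*181^1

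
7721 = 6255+1466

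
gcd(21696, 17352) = 24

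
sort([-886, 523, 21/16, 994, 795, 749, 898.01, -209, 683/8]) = [-886, -209, 21/16, 683/8, 523, 749, 795, 898.01, 994]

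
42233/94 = 449 + 27/94 ≈ 449.29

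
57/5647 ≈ 0.0101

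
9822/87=3274/29≈112.90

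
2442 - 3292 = -850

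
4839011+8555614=13394625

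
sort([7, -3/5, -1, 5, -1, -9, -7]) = [-9, -7, -1, -1, -3/5, 5, 7]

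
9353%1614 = 1283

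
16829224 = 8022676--8806548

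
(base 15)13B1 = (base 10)4216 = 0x1078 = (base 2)1000001111000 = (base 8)10170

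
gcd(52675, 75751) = 1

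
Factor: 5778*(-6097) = -1*2^1*3^3*7^1*13^1*67^1*107^1 = -35228466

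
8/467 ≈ 0.0171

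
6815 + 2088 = 8903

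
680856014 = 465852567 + 215003447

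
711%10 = 1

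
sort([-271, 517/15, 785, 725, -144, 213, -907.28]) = [-907.28, -271, -144, 517/15, 213, 725, 785]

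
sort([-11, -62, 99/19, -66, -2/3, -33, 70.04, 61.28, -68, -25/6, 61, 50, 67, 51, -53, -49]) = [-68, -66, -62, -53, -49, -33, -11, -25/6, -2/3, 99/19, 50, 51, 61, 61.28, 67, 70.04]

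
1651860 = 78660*21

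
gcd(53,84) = 1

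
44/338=22/169 ≈ 0.130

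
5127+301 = 5428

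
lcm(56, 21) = 168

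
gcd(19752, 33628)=4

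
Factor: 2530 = 2^1 * 5^1 * 11^1 * 23^1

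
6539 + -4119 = 2420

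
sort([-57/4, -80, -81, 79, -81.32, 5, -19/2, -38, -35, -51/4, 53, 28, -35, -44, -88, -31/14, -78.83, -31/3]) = [-88, -81.32, -81, -80, -78.83, -44, -38, -35, -35, -57/4, -51/4, -31/3, -19/2, -31/14, 5, 28, 53, 79]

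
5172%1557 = 501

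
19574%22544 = 19574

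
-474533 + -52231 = -526764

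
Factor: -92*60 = -1*2^4*3^1*5^1*23^1 = -5520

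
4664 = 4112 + 552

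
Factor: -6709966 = -1 * 2^1 * 3354983^1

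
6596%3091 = 414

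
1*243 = 243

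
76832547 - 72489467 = 4343080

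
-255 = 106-361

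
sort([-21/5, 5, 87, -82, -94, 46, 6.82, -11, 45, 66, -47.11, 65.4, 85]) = [-94, -82, -47.11, -11, -21/5, 5, 6.82, 45, 46, 65.4, 66, 85, 87]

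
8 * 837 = 6696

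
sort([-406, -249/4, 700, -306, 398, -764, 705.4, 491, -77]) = [-764, -406, -306, -77, -249/4, 398, 491, 700, 705.4]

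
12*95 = 1140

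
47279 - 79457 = -32178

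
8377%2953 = 2471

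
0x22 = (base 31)13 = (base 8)42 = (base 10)34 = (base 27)17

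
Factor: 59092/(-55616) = -1*2^(-4)*17^1 = -17/16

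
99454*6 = 596724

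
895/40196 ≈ 0.0223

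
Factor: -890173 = -1 * 61^1 * 14593^1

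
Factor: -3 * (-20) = 2^2 * 3^1 * 5^1 = 60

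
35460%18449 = 17011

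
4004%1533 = 938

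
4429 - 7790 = -3361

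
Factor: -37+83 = 2^1*23^1 = 46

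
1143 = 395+748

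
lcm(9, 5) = 45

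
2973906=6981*426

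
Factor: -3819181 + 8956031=2^1*5^2*71^1*1447^1=5136850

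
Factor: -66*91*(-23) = 2^1*3^1*7^1*11^1*13^1*23^1 = 138138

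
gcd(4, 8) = 4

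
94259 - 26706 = 67553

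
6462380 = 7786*830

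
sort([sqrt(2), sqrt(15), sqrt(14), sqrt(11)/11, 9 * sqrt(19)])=[sqrt(11)/11, sqrt(2), sqrt(14), sqrt(15), 9 * sqrt(19)]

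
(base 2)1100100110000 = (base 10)6448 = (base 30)74s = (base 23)c48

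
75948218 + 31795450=107743668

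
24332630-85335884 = -61003254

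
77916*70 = 5454120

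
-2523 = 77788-80311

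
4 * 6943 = 27772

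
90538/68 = 45269/34 ≈ 1331.44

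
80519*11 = 885709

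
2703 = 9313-6610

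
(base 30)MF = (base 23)168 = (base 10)675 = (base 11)564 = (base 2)1010100011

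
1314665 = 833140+481525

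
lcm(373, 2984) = 2984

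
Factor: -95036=-1 * 2^2 * 23^1 * 1033^1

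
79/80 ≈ 0.988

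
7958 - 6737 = 1221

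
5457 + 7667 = 13124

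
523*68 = 35564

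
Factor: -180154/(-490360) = 2^(-2)*5^(-1)*13^2*23^(-1) = 169/460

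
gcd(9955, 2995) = 5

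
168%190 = 168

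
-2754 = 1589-4343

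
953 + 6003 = 6956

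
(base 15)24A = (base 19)187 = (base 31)GO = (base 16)208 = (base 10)520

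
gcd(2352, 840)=168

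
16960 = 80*212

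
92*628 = 57776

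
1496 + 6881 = 8377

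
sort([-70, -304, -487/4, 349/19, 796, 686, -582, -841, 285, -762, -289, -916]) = [-916, -841, -762, -582, -304, -289, -487/4, -70, 349/19, 285, 686, 796]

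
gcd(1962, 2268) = 18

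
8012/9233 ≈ 0.868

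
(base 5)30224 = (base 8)3623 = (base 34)1n1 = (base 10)1939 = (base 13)b62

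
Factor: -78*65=-1*2^1*3^1*5^1*13^2=-5070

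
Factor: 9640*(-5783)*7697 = -1*2^3*5^1*43^1*179^1*241^1*5783^1 = -429093279640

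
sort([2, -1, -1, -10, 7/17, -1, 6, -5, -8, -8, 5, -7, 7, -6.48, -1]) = [-10, -8, -8, -7, -6.48, -5, -1, -1, -1, -1, 7/17, 2, 5, 6, 7]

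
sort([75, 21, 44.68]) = [21, 44.68, 75]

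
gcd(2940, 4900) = 980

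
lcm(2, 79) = 158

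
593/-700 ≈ -0.847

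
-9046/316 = -4523/158 ≈ -28.63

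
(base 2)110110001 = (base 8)661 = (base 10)433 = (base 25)h8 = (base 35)cd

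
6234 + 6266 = 12500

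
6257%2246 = 1765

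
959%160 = 159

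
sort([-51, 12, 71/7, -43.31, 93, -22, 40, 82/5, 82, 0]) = [-51, -43.31, -22, 0, 71/7, 12, 82/5, 40, 82, 93]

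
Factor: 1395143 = 139^1 * 10037^1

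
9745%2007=1717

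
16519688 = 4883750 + 11635938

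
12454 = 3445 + 9009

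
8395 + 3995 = 12390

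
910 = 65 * 14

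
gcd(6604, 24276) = 4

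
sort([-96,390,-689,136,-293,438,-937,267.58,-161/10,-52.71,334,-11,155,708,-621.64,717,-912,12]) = [-937,-912,-689,-621.64,-293,-96,-52.71,-161/10,-11,12,136,155,267.58,334,390,438,708,717]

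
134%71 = 63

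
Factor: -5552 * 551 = -1 * 2^4 * 19^1 * 29^1 * 347^1 = -3059152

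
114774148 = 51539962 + 63234186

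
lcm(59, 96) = 5664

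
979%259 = 202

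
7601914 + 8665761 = 16267675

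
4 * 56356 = 225424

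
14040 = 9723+4317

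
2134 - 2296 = -162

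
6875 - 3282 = 3593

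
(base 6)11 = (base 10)7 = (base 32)7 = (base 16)7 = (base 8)7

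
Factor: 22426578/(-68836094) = -1*3^3*17^(-1)*31^1*13397^1*2024591^(-1) = -11213289/34418047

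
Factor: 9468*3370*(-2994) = -1*2^4*3^3*5^1*263^1*337^1*499^1 = -95530037040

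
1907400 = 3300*578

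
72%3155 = 72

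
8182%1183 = 1084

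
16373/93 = 176 + 5/93 ≈ 176.05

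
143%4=3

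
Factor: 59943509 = 59943509^1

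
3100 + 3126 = 6226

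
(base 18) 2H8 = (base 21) 23H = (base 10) 962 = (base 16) 3C2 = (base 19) 2CC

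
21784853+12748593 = 34533446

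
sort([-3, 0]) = [-3, 0]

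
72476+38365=110841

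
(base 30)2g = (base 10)76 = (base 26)2o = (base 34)28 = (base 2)1001100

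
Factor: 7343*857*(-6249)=-1*3^1*7^1*857^1*1049^1*2083^1=-39324650799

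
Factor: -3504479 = -1 * 11^1 * 318589^1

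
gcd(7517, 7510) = 1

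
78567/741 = 106 + 7/247≈106.03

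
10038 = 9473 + 565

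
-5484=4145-9629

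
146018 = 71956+74062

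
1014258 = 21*48298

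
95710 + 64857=160567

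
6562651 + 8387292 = 14949943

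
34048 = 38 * 896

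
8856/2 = 4428 = 4428.00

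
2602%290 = 282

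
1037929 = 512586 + 525343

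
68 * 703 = 47804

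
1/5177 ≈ 0.000193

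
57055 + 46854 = 103909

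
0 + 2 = 2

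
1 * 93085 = 93085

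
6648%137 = 72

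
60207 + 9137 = 69344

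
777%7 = 0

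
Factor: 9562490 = 2^1*5^1*7^1*136607^1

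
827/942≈0.878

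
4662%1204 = 1050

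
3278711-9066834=-5788123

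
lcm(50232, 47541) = 2662296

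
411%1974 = 411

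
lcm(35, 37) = 1295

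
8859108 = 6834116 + 2024992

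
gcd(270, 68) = 2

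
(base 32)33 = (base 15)69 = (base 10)99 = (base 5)344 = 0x63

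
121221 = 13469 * 9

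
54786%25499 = 3788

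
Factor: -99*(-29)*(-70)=-1*2^1*3^2*5^1*7^1*11^1*29^1=-200970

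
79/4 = 19 + 3/4 = 19.75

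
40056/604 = 10014/151 ≈ 66.32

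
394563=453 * 871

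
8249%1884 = 713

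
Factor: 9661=9661^1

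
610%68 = 66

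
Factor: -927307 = -1*163^1*5689^1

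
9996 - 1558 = 8438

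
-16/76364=-4/19091 ≈ -0.000210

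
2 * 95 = 190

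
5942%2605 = 732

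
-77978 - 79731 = -157709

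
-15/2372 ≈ -0.00632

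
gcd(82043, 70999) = 1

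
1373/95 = 14 + 43/95 ≈ 14.45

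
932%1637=932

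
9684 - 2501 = 7183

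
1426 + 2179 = 3605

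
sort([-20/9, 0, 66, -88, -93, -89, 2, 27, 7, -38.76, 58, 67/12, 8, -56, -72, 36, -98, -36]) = [-98, -93, -89, -88, -72, -56, -38.76, -36, -20/9, 0, 2, 67/12, 7, 8, 27, 36, 58, 66]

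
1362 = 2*681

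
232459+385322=617781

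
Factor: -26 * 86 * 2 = -1 * 2^3 * 13^1 * 43^1 = -4472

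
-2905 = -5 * 581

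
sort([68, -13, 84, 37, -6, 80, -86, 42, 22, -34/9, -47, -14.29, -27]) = [-86, -47, -27, -14.29, -13, -6, -34/9, 22, 37, 42, 68, 80, 84]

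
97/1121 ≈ 0.0865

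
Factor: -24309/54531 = -1*37^1*83^(-1) = -37/83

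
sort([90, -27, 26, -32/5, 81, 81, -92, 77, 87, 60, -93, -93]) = [-93, -93, -92, -27, -32/5, 26, 60, 77, 81, 81, 87, 90]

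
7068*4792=33869856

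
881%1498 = 881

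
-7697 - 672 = -8369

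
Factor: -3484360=-1*2^3*5^1*11^1*7919^1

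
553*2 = 1106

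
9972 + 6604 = 16576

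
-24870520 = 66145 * (-376)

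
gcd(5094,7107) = 3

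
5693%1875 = 68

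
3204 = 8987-5783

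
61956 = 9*6884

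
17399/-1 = -17399 = -17399.00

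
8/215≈0.0372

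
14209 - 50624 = -36415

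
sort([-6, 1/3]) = [-6, 1/3]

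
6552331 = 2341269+4211062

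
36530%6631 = 3375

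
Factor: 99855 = 3^2*5^1*7^1*317^1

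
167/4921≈0.0339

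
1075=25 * 43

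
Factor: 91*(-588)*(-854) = 2^3*3^1*7^4*13^1*61^1 = 45695832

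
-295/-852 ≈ 0.346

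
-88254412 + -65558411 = -153812823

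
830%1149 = 830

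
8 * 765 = 6120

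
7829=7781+48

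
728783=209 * 3487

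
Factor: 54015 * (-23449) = -1 * 3^1 * 5^1 * 13^1 * 131^1 * 179^1 * 277^1 = -1266597735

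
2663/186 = 14 + 59/186≈14.32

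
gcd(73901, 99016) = 1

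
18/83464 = 9/41732 ≈ 0.000216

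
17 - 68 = -51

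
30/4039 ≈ 0.00743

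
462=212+250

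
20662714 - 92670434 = -72007720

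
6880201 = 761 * 9041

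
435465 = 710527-275062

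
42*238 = 9996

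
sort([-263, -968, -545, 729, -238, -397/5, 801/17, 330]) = [-968, -545, -263, -238, -397/5, 801/17, 330, 729]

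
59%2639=59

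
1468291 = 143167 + 1325124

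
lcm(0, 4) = 0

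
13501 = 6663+6838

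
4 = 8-4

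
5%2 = 1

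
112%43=26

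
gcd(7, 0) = 7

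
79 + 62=141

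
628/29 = 21 + 19/29 ≈ 21.66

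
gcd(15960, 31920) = 15960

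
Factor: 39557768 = 2^3*61^1*103^1*787^1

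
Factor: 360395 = 5^1*7^2*1471^1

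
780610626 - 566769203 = 213841423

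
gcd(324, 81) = 81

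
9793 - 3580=6213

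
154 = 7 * 22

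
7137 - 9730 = -2593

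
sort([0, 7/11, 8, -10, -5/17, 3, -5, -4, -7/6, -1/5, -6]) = [-10, -6, -5, -4, -7/6, -5/17, -1/5, 0, 7/11, 3, 8]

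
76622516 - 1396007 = 75226509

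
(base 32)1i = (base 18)2e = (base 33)1h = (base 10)50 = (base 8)62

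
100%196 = 100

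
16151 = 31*521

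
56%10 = 6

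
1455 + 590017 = 591472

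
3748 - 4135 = -387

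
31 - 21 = 10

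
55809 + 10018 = 65827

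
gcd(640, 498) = 2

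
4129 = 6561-2432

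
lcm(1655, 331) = 1655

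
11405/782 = 14 + 457/782 ≈ 14.58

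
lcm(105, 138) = 4830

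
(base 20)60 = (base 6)320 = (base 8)170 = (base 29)44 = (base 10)120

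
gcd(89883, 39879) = 27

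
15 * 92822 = 1392330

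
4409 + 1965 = 6374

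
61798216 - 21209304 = 40588912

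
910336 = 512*1778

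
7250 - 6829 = 421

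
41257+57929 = 99186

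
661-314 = 347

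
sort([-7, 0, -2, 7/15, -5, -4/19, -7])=[-7, -7, -5, -2, -4/19, 0, 7/15]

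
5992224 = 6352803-360579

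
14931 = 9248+5683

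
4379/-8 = -547 - 3/8 ≈ -547.38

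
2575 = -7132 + 9707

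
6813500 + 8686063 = 15499563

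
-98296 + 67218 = -31078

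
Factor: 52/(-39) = -1 * 2^2 * 3^(-1) = -4/3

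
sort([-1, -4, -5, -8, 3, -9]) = [-9, -8, -5, -4, -1, 3]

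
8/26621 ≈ 0.000301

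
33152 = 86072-52920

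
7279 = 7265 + 14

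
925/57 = 16 + 13/57 ≈ 16.23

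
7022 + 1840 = 8862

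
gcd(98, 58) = 2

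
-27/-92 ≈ 0.293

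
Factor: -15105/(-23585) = 3^1*19^1*89^(-1) = 57/89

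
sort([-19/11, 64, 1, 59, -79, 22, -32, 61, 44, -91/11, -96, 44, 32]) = [-96, -79, -32, -91/11, -19/11, 1, 22, 32, 44, 44, 59, 61, 64]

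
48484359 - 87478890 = -38994531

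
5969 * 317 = 1892173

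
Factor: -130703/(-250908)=2^(-2)*3^(-1)*7^(-1)*103^(-1)*4507^1=4507/8652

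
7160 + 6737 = 13897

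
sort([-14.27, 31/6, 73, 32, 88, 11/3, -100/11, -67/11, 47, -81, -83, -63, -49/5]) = [-83, -81, -63, -14.27, -49/5, -100/11, -67/11, 11/3, 31/6, 32, 47, 73, 88]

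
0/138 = 0 = 0.00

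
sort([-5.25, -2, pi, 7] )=[-5.25, -2, pi, 7] 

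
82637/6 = 13772 + 5/6≈13772.83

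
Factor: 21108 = 2^2 * 3^1 * 1759^1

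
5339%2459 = 421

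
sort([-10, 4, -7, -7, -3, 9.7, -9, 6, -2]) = [-10, -9, -7, -7, -3, -2, 4, 6, 9.7]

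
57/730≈0.0781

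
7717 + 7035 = 14752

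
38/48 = 19/24≈0.792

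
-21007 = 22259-43266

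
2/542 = 1/271 ≈ 0.00369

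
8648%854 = 108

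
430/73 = 5 + 65/73≈5.89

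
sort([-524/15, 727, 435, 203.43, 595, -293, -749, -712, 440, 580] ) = [-749, -712, -293, -524/15, 203.43, 435, 440, 580, 595, 727] 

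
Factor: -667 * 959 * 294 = -1 * 2^1 * 3^1 * 7^3 * 23^1 * 29^1 * 137^1 = -188057982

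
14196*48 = 681408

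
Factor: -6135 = -1*3^1*5^1*409^1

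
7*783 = 5481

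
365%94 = 83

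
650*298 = 193700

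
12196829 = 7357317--4839512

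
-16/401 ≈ -0.0399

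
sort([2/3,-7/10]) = [-7/10,2/3]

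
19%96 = 19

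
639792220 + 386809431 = 1026601651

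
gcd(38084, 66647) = 9521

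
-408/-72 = 17/3 ≈ 5.67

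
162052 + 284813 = 446865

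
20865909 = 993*21013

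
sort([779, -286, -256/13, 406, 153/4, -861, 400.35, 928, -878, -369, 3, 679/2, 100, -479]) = [-878, -861, -479, -369, -286, -256/13, 3, 153/4, 100, 679/2, 400.35, 406, 779, 928]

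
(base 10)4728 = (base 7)16533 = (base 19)d1g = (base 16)1278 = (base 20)bg8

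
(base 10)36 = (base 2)100100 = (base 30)16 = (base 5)121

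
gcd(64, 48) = 16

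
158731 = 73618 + 85113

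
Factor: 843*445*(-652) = -1*2^2*3^1*5^1*89^1*163^1*281^1 = -244588020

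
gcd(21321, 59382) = 9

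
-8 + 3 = -5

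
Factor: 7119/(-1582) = -1*2^(-1)*3^2 = -9/2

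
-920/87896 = -115/10987 ≈ -0.0105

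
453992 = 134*3388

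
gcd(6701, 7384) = 1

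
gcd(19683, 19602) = 81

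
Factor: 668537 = 29^1*23053^1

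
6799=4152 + 2647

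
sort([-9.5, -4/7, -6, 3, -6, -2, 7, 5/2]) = [-9.5, -6, -6, -2, -4/7, 5/2, 3, 7]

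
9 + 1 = 10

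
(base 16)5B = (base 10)91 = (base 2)1011011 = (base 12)77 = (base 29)34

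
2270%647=329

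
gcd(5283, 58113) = 5283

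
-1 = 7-8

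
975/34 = 28 + 23/34 ≈ 28.68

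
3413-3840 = -427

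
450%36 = 18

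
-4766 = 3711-8477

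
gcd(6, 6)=6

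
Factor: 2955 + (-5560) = -1*5^1*521^1 = -2605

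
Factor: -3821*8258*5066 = -1*2^2*17^1*149^1*3821^1*4129^1 = -159851641988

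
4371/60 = 1457/20 = 72.85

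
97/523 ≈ 0.185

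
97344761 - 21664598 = 75680163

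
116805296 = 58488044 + 58317252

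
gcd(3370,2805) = 5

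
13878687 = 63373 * 219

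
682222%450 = 22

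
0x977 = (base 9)3282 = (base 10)2423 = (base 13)1145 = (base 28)32f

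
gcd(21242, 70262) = 1634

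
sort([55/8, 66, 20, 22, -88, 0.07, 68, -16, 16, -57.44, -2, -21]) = [-88, -57.44, -21, -16, -2, 0.07, 55/8, 16, 20, 22, 66, 68]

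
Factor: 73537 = 151^1 * 487^1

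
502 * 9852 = 4945704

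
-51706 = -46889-4817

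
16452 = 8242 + 8210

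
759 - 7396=-6637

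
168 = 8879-8711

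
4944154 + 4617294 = 9561448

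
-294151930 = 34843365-328995295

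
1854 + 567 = 2421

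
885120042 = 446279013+438841029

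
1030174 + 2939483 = 3969657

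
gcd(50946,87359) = 1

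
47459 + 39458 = 86917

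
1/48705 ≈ 0.0000205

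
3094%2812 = 282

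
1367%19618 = 1367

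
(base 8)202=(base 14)94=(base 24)5a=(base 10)130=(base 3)11211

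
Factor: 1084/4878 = 2^1 * 3^(-2) = 2/9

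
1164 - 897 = 267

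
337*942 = 317454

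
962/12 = 80 + 1/6 ≈ 80.17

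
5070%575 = 470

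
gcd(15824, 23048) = 344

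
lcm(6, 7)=42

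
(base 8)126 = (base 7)152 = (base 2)1010110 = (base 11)79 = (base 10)86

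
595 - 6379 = -5784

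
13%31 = 13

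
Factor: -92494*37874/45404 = -1*29^1*103^1*449^1*653^1*11351^(-1) = -875779439/11351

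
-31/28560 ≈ -0.00109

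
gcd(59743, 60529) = 1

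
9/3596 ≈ 0.00250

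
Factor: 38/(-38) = -1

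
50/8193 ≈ 0.00610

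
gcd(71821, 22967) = 1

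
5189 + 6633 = 11822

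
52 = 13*4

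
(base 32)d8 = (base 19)136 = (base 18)15a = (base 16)1a8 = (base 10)424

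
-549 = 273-822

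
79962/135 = 26654/45 ≈ 592.31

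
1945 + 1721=3666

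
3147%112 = 11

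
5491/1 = 5491 = 5491.00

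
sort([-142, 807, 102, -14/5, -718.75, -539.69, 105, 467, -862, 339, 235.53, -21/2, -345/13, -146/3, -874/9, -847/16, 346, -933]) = [-933, -862, -718.75, -539.69, -142, -874/9, -847/16, -146/3, -345/13, -21/2, -14/5, 102, 105, 235.53, 339, 346, 467, 807]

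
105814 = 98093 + 7721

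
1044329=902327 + 142002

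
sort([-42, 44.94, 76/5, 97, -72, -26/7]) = [-72, -42, -26/7, 76/5, 44.94, 97]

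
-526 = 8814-9340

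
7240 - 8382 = -1142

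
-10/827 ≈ -0.0121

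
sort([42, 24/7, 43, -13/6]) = [-13/6, 24/7, 42, 43]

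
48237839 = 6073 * 7943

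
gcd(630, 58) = 2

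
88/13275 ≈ 0.00663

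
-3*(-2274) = 6822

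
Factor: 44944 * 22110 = 2^5 * 3^1 * 5^1 * 11^1 * 53^2 * 67^1 = 993711840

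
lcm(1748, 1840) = 34960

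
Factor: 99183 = 3^1 * 7^1 * 4723^1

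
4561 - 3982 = 579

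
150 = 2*75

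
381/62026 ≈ 0.00614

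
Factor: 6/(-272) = -1*2^(-3)*3^1*17^(-1) = -3/136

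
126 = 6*21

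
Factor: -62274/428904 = -1 * 2^(-2) * 3^(-1) * 7^(-1) * 23^(-1) * 37^(-1) * 97^1 * 107^1 = -10379/71484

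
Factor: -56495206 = -1 * 2^1 * 31^1 * 43^1 * 21191^1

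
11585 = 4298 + 7287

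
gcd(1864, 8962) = 2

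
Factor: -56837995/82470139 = -1*5^1*53^1*214483^1*82470139^(-1)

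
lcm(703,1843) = 68191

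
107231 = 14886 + 92345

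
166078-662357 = -496279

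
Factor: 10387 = 13^1*17^1*47^1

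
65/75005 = 13/15001 ≈ 0.000867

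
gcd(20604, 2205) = 3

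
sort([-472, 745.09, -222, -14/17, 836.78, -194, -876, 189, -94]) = [-876, -472, -222, -194, -94, -14/17, 189, 745.09, 836.78]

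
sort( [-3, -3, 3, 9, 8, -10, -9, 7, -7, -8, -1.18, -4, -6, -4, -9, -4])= [-10, -9, -9, -8, -7, -6, -4, -4, -4, -3, -3, -1.18, 3, 7, 8, 9]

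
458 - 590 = -132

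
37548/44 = 9387/11 ≈ 853.36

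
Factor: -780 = -1*2^2*3^1*5^1*13^1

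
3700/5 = 740 = 740.00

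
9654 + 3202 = 12856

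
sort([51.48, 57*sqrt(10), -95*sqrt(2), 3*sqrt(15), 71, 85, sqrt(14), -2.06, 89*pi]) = [-95*sqrt(2), -2.06, sqrt(14), 3*sqrt(15), 51.48, 71, 85, 57*sqrt(10), 89*pi]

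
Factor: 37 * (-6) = -1 * 2^1 * 3^1 * 37^1 = -222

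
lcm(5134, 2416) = 41072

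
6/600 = 1/100 = 0.01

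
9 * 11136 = 100224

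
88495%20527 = 6387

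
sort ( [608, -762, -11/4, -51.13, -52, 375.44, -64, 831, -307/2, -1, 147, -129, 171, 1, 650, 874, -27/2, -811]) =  [-811, -762, -307/2, -129, -64, -52, -51.13, -27/2, -11/4, -1, 1, 147, 171, 375.44, 608, 650, 831, 874]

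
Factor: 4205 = 5^1*29^2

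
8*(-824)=-6592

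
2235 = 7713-5478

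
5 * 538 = 2690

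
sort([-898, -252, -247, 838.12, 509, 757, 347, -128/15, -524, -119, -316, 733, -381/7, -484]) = [-898, -524, -484, -316, -252, -247, -119, -381/7, -128/15, 347, 509, 733, 757, 838.12]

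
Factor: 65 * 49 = 5^1 * 7^2 * 13^1 = 3185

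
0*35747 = 0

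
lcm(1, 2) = 2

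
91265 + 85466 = 176731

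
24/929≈0.0258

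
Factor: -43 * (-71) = 43^1 * 71^1 = 3053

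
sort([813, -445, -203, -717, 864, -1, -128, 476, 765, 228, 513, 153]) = [-717, -445, -203, -128, -1, 153, 228, 476, 513, 765, 813, 864]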